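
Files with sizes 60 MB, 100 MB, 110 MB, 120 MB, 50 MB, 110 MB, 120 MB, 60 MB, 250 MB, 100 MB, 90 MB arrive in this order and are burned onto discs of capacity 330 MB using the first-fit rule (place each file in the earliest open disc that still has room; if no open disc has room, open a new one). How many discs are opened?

4

  60 → disc 1 (new)  [load 60/330]
  100 → disc 1  [load 160/330]
  110 → disc 1  [load 270/330]
  120 → disc 2 (new)  [load 120/330]
  50 → disc 1  [load 320/330]
  110 → disc 2  [load 230/330]
  120 → disc 3 (new)  [load 120/330]
  60 → disc 2  [load 290/330]
  250 → disc 4 (new)  [load 250/330]
  100 → disc 3  [load 220/330]
  90 → disc 3  [load 310/330]
4 discs opened.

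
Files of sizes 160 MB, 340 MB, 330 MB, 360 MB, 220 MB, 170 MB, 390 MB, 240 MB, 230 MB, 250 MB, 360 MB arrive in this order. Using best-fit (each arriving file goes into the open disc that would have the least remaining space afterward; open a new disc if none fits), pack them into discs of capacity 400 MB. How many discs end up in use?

9

  160 → disc 1 (new)  [load 160/400]
  340 → disc 2 (new)  [load 340/400]
  330 → disc 3 (new)  [load 330/400]
  360 → disc 4 (new)  [load 360/400]
  220 → disc 1  [load 380/400]
  170 → disc 5 (new)  [load 170/400]
  390 → disc 6 (new)  [load 390/400]
  240 → disc 7 (new)  [load 240/400]
  230 → disc 5  [load 400/400]
  250 → disc 8 (new)  [load 250/400]
  360 → disc 9 (new)  [load 360/400]
9 discs opened.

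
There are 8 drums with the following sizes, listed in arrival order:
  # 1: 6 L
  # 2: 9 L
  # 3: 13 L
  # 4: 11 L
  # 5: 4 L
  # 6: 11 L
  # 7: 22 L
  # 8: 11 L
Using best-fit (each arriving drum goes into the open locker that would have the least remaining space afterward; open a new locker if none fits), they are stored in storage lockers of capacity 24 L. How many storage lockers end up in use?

4

  6 → locker 1 (new)  [load 6/24]
  9 → locker 1  [load 15/24]
  13 → locker 2 (new)  [load 13/24]
  11 → locker 2  [load 24/24]
  4 → locker 1  [load 19/24]
  11 → locker 3 (new)  [load 11/24]
  22 → locker 4 (new)  [load 22/24]
  11 → locker 3  [load 22/24]
4 storage lockers opened.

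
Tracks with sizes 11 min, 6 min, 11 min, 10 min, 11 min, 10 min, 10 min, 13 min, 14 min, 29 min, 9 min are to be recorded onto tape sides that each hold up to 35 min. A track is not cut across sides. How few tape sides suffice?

4

Total = 29 + 14 + 13 + 11 + 11 + 11 + 10 + 10 + 10 + 9 + 6 = 134 min.
Lower bound: ⌈134/35⌉ = 4 tape sides.
A packing using 4 tape sides:
  side 1: 29 + 6 = 35
  side 2: 14 + 11 + 10 = 35
  side 3: 13 + 11 + 11 = 35
  side 4: 10 + 10 + 9 = 29
This matches the lower bound, so 4 is optimal.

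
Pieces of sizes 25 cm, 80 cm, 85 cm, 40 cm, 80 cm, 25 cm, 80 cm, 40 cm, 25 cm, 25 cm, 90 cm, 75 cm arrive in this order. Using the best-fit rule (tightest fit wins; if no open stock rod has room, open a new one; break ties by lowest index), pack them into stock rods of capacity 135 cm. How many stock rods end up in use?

  25 → stock rod 1 (new)  [load 25/135]
  80 → stock rod 1  [load 105/135]
  85 → stock rod 2 (new)  [load 85/135]
  40 → stock rod 2  [load 125/135]
  80 → stock rod 3 (new)  [load 80/135]
  25 → stock rod 1  [load 130/135]
  80 → stock rod 4 (new)  [load 80/135]
  40 → stock rod 3  [load 120/135]
  25 → stock rod 4  [load 105/135]
  25 → stock rod 4  [load 130/135]
  90 → stock rod 5 (new)  [load 90/135]
  75 → stock rod 6 (new)  [load 75/135]
6 stock rods opened.

6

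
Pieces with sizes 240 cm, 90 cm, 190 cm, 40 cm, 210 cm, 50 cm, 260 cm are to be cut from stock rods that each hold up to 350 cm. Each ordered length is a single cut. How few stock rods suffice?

4

Total = 260 + 240 + 210 + 190 + 90 + 50 + 40 = 1080 cm.
Lower bound: ⌈1080/350⌉ = 4 stock rods.
A packing using 4 stock rods:
  stock rod 1: 260 + 90 = 350
  stock rod 2: 240 + 50 + 40 = 330
  stock rod 3: 210 = 210
  stock rod 4: 190 = 190
This matches the lower bound, so 4 is optimal.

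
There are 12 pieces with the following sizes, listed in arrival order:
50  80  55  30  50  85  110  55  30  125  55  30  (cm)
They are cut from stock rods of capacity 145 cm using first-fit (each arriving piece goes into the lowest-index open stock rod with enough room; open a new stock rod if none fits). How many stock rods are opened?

6

  50 → stock rod 1 (new)  [load 50/145]
  80 → stock rod 1  [load 130/145]
  55 → stock rod 2 (new)  [load 55/145]
  30 → stock rod 2  [load 85/145]
  50 → stock rod 2  [load 135/145]
  85 → stock rod 3 (new)  [load 85/145]
  110 → stock rod 4 (new)  [load 110/145]
  55 → stock rod 3  [load 140/145]
  30 → stock rod 4  [load 140/145]
  125 → stock rod 5 (new)  [load 125/145]
  55 → stock rod 6 (new)  [load 55/145]
  30 → stock rod 6  [load 85/145]
6 stock rods opened.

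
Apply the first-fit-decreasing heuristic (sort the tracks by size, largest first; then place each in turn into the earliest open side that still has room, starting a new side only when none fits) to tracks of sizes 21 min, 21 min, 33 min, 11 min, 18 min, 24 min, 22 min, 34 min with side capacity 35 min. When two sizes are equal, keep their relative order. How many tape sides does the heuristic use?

Sorted descending: 34, 33, 24, 22, 21, 21, 18, 11.
  34 → side 1 (new)  [load 34/35]
  33 → side 2 (new)  [load 33/35]
  24 → side 3 (new)  [load 24/35]
  22 → side 4 (new)  [load 22/35]
  21 → side 5 (new)  [load 21/35]
  21 → side 6 (new)  [load 21/35]
  18 → side 7 (new)  [load 18/35]
  11 → side 3  [load 35/35]
7 tape sides opened.

7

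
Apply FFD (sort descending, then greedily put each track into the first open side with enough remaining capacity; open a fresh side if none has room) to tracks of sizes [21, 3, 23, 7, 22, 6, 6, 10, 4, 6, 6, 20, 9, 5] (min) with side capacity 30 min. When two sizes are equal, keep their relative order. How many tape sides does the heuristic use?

Sorted descending: 23, 22, 21, 20, 10, 9, 7, 6, 6, 6, 6, 5, 4, 3.
  23 → side 1 (new)  [load 23/30]
  22 → side 2 (new)  [load 22/30]
  21 → side 3 (new)  [load 21/30]
  20 → side 4 (new)  [load 20/30]
  10 → side 4  [load 30/30]
  9 → side 3  [load 30/30]
  7 → side 1  [load 30/30]
  6 → side 2  [load 28/30]
  6 → side 5 (new)  [load 6/30]
  6 → side 5  [load 12/30]
  6 → side 5  [load 18/30]
  5 → side 5  [load 23/30]
  4 → side 5  [load 27/30]
  3 → side 5  [load 30/30]
5 tape sides opened.

5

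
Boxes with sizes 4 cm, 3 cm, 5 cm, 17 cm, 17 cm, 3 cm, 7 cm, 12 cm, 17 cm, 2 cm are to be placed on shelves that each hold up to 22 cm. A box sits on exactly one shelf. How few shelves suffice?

Total = 17 + 17 + 17 + 12 + 7 + 5 + 4 + 3 + 3 + 2 = 87 cm.
Lower bound: ⌈87/22⌉ = 4 shelves.
A packing using 4 shelves:
  shelf 1: 17 + 5 = 22
  shelf 2: 17 + 4 = 21
  shelf 3: 17 + 3 + 2 = 22
  shelf 4: 12 + 7 + 3 = 22
This matches the lower bound, so 4 is optimal.

4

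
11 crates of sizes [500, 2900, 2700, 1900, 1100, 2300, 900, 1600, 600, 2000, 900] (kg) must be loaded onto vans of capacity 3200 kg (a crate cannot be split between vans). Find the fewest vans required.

Total = 2900 + 2700 + 2300 + 2000 + 1900 + 1600 + 1100 + 900 + 900 + 600 + 500 = 17400 kg.
Lower bound: ⌈17400/3200⌉ = 6 vans.
A packing using 6 vans:
  van 1: 2900 = 2900
  van 2: 2700 + 500 = 3200
  van 3: 2300 + 900 = 3200
  van 4: 2000 + 1100 = 3100
  van 5: 1900 + 900 = 2800
  van 6: 1600 + 600 = 2200
This matches the lower bound, so 6 is optimal.

6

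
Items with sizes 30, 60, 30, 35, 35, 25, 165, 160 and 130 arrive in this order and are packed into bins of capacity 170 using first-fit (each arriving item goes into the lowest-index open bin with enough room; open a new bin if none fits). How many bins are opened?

  30 → bin 1 (new)  [load 30/170]
  60 → bin 1  [load 90/170]
  30 → bin 1  [load 120/170]
  35 → bin 1  [load 155/170]
  35 → bin 2 (new)  [load 35/170]
  25 → bin 2  [load 60/170]
  165 → bin 3 (new)  [load 165/170]
  160 → bin 4 (new)  [load 160/170]
  130 → bin 5 (new)  [load 130/170]
5 bins opened.

5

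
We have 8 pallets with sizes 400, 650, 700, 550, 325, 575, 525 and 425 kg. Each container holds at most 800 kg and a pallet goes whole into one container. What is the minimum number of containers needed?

7

Total = 700 + 650 + 575 + 550 + 525 + 425 + 400 + 325 = 4150 kg.
Lower bound: ⌈4150/800⌉ = 6 containers.
A packing using 7 containers:
  container 1: 700 = 700
  container 2: 650 = 650
  container 3: 575 = 575
  container 4: 550 = 550
  container 5: 525 = 525
  container 6: 425 + 325 = 750
  container 7: 400 = 400
No arrangement into 6 containers stays within capacity, so 7 is optimal.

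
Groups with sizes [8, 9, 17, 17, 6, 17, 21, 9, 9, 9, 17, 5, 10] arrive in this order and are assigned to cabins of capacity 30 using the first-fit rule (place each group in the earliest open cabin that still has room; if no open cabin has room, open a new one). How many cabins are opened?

  8 → cabin 1 (new)  [load 8/30]
  9 → cabin 1  [load 17/30]
  17 → cabin 2 (new)  [load 17/30]
  17 → cabin 3 (new)  [load 17/30]
  6 → cabin 1  [load 23/30]
  17 → cabin 4 (new)  [load 17/30]
  21 → cabin 5 (new)  [load 21/30]
  9 → cabin 2  [load 26/30]
  9 → cabin 3  [load 26/30]
  9 → cabin 4  [load 26/30]
  17 → cabin 6 (new)  [load 17/30]
  5 → cabin 1  [load 28/30]
  10 → cabin 6  [load 27/30]
6 cabins opened.

6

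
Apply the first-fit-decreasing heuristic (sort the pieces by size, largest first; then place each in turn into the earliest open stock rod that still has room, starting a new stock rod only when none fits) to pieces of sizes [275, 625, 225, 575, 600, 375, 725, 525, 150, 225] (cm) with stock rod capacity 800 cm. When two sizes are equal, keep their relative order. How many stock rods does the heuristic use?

6

Sorted descending: 725, 625, 600, 575, 525, 375, 275, 225, 225, 150.
  725 → stock rod 1 (new)  [load 725/800]
  625 → stock rod 2 (new)  [load 625/800]
  600 → stock rod 3 (new)  [load 600/800]
  575 → stock rod 4 (new)  [load 575/800]
  525 → stock rod 5 (new)  [load 525/800]
  375 → stock rod 6 (new)  [load 375/800]
  275 → stock rod 5  [load 800/800]
  225 → stock rod 4  [load 800/800]
  225 → stock rod 6  [load 600/800]
  150 → stock rod 2  [load 775/800]
6 stock rods opened.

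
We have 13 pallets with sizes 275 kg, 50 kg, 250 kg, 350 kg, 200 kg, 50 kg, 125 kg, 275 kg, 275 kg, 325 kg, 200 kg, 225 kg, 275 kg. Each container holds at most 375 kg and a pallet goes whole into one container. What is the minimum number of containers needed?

10

Total = 350 + 325 + 275 + 275 + 275 + 275 + 250 + 225 + 200 + 200 + 125 + 50 + 50 = 2875 kg.
Lower bound: ⌈2875/375⌉ = 8 containers.
Also, 10 pallets each exceed 375/2 kg, and no two of those can share a container, so at least 10 containers are needed.
A packing using 10 containers:
  container 1: 350 = 350
  container 2: 325 + 50 = 375
  container 3: 275 + 50 = 325
  container 4: 275 = 275
  container 5: 275 = 275
  container 6: 275 = 275
  container 7: 250 + 125 = 375
  container 8: 225 = 225
  container 9: 200 = 200
  container 10: 200 = 200
This matches the lower bound, so 10 is optimal.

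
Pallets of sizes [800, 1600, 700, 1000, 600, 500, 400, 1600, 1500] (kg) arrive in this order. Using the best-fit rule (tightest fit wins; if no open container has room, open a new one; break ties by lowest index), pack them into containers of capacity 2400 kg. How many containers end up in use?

4

  800 → container 1 (new)  [load 800/2400]
  1600 → container 1  [load 2400/2400]
  700 → container 2 (new)  [load 700/2400]
  1000 → container 2  [load 1700/2400]
  600 → container 2  [load 2300/2400]
  500 → container 3 (new)  [load 500/2400]
  400 → container 3  [load 900/2400]
  1600 → container 4 (new)  [load 1600/2400]
  1500 → container 3  [load 2400/2400]
4 containers opened.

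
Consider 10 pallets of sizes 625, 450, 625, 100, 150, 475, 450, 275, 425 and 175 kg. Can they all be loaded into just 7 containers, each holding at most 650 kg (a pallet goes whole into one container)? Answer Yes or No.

A valid assignment using 7 containers:
  container 1: 625 = 625
  container 2: 625 = 625
  container 3: 475 + 175 = 650
  container 4: 450 + 150 = 600
  container 5: 450 + 100 = 550
  container 6: 425 = 425
  container 7: 275 = 275
Every load is within 650 kg, so 7 containers suffice.

Yes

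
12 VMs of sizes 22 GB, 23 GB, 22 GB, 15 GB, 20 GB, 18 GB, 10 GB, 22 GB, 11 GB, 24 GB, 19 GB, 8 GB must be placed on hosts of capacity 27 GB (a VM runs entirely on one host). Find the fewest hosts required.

10

Total = 24 + 23 + 22 + 22 + 22 + 20 + 19 + 18 + 15 + 11 + 10 + 8 = 214 GB.
Lower bound: ⌈214/27⌉ = 8 hosts.
Also, 9 VMs each exceed 27/2 GB, and no two of those can share a host, so at least 9 hosts are needed.
A packing using 10 hosts:
  host 1: 24 = 24
  host 2: 23 = 23
  host 3: 22 = 22
  host 4: 22 = 22
  host 5: 22 = 22
  host 6: 20 = 20
  host 7: 19 + 8 = 27
  host 8: 18 = 18
  host 9: 15 + 11 = 26
  host 10: 10 = 10
No arrangement into 9 hosts stays within capacity, so 10 is optimal.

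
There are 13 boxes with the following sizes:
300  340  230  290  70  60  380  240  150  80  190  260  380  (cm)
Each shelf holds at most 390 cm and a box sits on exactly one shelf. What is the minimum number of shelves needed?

9

Total = 380 + 380 + 340 + 300 + 290 + 260 + 240 + 230 + 190 + 150 + 80 + 70 + 60 = 2970 cm.
Lower bound: ⌈2970/390⌉ = 8 shelves.
A packing using 9 shelves:
  shelf 1: 380 = 380
  shelf 2: 380 = 380
  shelf 3: 340 = 340
  shelf 4: 300 + 80 = 380
  shelf 5: 290 + 70 = 360
  shelf 6: 260 + 60 = 320
  shelf 7: 240 + 150 = 390
  shelf 8: 230 = 230
  shelf 9: 190 = 190
No arrangement into 8 shelves stays within capacity, so 9 is optimal.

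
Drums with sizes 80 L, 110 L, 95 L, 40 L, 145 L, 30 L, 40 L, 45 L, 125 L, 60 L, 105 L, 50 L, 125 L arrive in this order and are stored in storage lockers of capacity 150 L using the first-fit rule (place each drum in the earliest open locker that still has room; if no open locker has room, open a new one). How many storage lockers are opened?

  80 → locker 1 (new)  [load 80/150]
  110 → locker 2 (new)  [load 110/150]
  95 → locker 3 (new)  [load 95/150]
  40 → locker 1  [load 120/150]
  145 → locker 4 (new)  [load 145/150]
  30 → locker 1  [load 150/150]
  40 → locker 2  [load 150/150]
  45 → locker 3  [load 140/150]
  125 → locker 5 (new)  [load 125/150]
  60 → locker 6 (new)  [load 60/150]
  105 → locker 7 (new)  [load 105/150]
  50 → locker 6  [load 110/150]
  125 → locker 8 (new)  [load 125/150]
8 storage lockers opened.

8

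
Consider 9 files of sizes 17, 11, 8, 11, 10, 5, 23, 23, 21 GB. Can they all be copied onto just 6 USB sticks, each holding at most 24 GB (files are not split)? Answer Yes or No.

A valid assignment using 6 USB sticks:
  USB stick 1: 23 = 23
  USB stick 2: 23 = 23
  USB stick 3: 21 = 21
  USB stick 4: 17 + 5 = 22
  USB stick 5: 11 + 11 = 22
  USB stick 6: 10 + 8 = 18
Every load is within 24 GB, so 6 USB sticks suffice.

Yes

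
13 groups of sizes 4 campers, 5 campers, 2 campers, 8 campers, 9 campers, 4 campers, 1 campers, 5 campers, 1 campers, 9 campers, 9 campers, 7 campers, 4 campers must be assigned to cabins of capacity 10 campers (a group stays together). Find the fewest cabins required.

Total = 9 + 9 + 9 + 8 + 7 + 5 + 5 + 4 + 4 + 4 + 2 + 1 + 1 = 68 campers.
Lower bound: ⌈68/10⌉ = 7 cabins.
A packing using 8 cabins:
  cabin 1: 9 + 1 = 10
  cabin 2: 9 + 1 = 10
  cabin 3: 9 = 9
  cabin 4: 8 + 2 = 10
  cabin 5: 7 = 7
  cabin 6: 5 + 5 = 10
  cabin 7: 4 + 4 = 8
  cabin 8: 4 = 4
No arrangement into 7 cabins stays within capacity, so 8 is optimal.

8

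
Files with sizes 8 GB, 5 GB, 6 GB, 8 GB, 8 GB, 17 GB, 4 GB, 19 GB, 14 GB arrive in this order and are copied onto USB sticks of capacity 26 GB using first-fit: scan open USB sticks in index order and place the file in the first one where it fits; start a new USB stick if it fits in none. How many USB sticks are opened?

5

  8 → USB stick 1 (new)  [load 8/26]
  5 → USB stick 1  [load 13/26]
  6 → USB stick 1  [load 19/26]
  8 → USB stick 2 (new)  [load 8/26]
  8 → USB stick 2  [load 16/26]
  17 → USB stick 3 (new)  [load 17/26]
  4 → USB stick 1  [load 23/26]
  19 → USB stick 4 (new)  [load 19/26]
  14 → USB stick 5 (new)  [load 14/26]
5 USB sticks opened.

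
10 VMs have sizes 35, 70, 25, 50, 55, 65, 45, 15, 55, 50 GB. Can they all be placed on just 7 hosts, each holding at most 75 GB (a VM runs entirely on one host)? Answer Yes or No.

Total = 465 GB; ⌈465/75⌉ = 7.
The bound of 7 does not rule out 7, but exhaustive search shows no assignment into 7 hosts of capacity 75 GB exists — the minimum is 8.

No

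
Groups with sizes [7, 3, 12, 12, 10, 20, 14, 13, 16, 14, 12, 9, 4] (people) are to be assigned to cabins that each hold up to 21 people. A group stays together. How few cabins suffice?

Total = 20 + 16 + 14 + 14 + 13 + 12 + 12 + 12 + 10 + 9 + 7 + 4 + 3 = 146 people.
Lower bound: ⌈146/21⌉ = 7 cabins.
Also, 8 groups each exceed 21/2 people, and no two of those can share a cabin, so at least 8 cabins are needed.
A packing using 9 cabins:
  cabin 1: 20 = 20
  cabin 2: 16 + 4 = 20
  cabin 3: 14 + 7 = 21
  cabin 4: 14 + 3 = 17
  cabin 5: 13 = 13
  cabin 6: 12 + 9 = 21
  cabin 7: 12 = 12
  cabin 8: 12 = 12
  cabin 9: 10 = 10
No arrangement into 8 cabins stays within capacity, so 9 is optimal.

9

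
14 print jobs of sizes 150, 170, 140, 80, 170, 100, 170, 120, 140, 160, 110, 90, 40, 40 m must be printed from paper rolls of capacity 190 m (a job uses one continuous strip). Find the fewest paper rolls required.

10

Total = 170 + 170 + 170 + 160 + 150 + 140 + 140 + 120 + 110 + 100 + 90 + 80 + 40 + 40 = 1680 m.
Lower bound: ⌈1680/190⌉ = 9 paper rolls.
Also, 10 print jobs each exceed 95 m, and no two of those can share a roll, so at least 10 paper rolls are needed.
A packing using 10 paper rolls:
  roll 1: 170 = 170
  roll 2: 170 = 170
  roll 3: 170 = 170
  roll 4: 160 = 160
  roll 5: 150 + 40 = 190
  roll 6: 140 + 40 = 180
  roll 7: 140 = 140
  roll 8: 120 = 120
  roll 9: 110 + 80 = 190
  roll 10: 100 + 90 = 190
This matches the lower bound, so 10 is optimal.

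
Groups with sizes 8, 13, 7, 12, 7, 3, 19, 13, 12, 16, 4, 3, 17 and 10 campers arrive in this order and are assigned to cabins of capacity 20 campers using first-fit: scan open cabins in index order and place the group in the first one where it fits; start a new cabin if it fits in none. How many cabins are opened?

  8 → cabin 1 (new)  [load 8/20]
  13 → cabin 2 (new)  [load 13/20]
  7 → cabin 1  [load 15/20]
  12 → cabin 3 (new)  [load 12/20]
  7 → cabin 2  [load 20/20]
  3 → cabin 1  [load 18/20]
  19 → cabin 4 (new)  [load 19/20]
  13 → cabin 5 (new)  [load 13/20]
  12 → cabin 6 (new)  [load 12/20]
  16 → cabin 7 (new)  [load 16/20]
  4 → cabin 3  [load 16/20]
  3 → cabin 3  [load 19/20]
  17 → cabin 8 (new)  [load 17/20]
  10 → cabin 9 (new)  [load 10/20]
9 cabins opened.

9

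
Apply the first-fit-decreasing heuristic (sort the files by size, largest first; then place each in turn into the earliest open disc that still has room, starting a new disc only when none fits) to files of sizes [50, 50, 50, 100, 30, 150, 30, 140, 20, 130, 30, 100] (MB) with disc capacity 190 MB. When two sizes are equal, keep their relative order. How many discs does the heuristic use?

5

Sorted descending: 150, 140, 130, 100, 100, 50, 50, 50, 30, 30, 30, 20.
  150 → disc 1 (new)  [load 150/190]
  140 → disc 2 (new)  [load 140/190]
  130 → disc 3 (new)  [load 130/190]
  100 → disc 4 (new)  [load 100/190]
  100 → disc 5 (new)  [load 100/190]
  50 → disc 2  [load 190/190]
  50 → disc 3  [load 180/190]
  50 → disc 4  [load 150/190]
  30 → disc 1  [load 180/190]
  30 → disc 4  [load 180/190]
  30 → disc 5  [load 130/190]
  20 → disc 5  [load 150/190]
5 discs opened.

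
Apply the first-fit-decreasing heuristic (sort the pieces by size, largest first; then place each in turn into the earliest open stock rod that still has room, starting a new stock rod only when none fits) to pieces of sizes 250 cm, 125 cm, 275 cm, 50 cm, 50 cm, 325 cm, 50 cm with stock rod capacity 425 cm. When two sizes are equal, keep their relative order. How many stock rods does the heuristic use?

3

Sorted descending: 325, 275, 250, 125, 50, 50, 50.
  325 → stock rod 1 (new)  [load 325/425]
  275 → stock rod 2 (new)  [load 275/425]
  250 → stock rod 3 (new)  [load 250/425]
  125 → stock rod 2  [load 400/425]
  50 → stock rod 1  [load 375/425]
  50 → stock rod 1  [load 425/425]
  50 → stock rod 3  [load 300/425]
3 stock rods opened.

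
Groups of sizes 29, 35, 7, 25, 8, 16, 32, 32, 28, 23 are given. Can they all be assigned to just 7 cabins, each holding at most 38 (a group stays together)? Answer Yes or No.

Total = 235; ⌈235/38⌉ = 7.
The bound of 7 does not rule out 7, but exhaustive search shows no assignment into 7 cabins of capacity 38 exists — the minimum is 8.

No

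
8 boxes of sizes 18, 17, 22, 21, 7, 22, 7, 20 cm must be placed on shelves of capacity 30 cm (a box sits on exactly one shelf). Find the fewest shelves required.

6

Total = 22 + 22 + 21 + 20 + 18 + 17 + 7 + 7 = 134 cm.
Lower bound: ⌈134/30⌉ = 5 shelves.
Also, 6 boxes each exceed 15 cm, and no two of those can share a shelf, so at least 6 shelves are needed.
A packing using 6 shelves:
  shelf 1: 22 + 7 = 29
  shelf 2: 22 + 7 = 29
  shelf 3: 21 = 21
  shelf 4: 20 = 20
  shelf 5: 18 = 18
  shelf 6: 17 = 17
This matches the lower bound, so 6 is optimal.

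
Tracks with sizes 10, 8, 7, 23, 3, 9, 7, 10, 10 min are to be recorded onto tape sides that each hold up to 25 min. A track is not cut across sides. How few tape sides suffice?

Total = 23 + 10 + 10 + 10 + 9 + 8 + 7 + 7 + 3 = 87 min.
Lower bound: ⌈87/25⌉ = 4 tape sides.
A packing using 4 tape sides:
  side 1: 23 = 23
  side 2: 10 + 10 + 3 = 23
  side 3: 10 + 9 = 19
  side 4: 8 + 7 + 7 = 22
This matches the lower bound, so 4 is optimal.

4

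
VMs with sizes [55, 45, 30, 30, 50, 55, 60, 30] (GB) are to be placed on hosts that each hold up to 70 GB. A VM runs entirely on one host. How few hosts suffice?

7

Total = 60 + 55 + 55 + 50 + 45 + 30 + 30 + 30 = 355 GB.
Lower bound: ⌈355/70⌉ = 6 hosts.
A packing using 7 hosts:
  host 1: 60 = 60
  host 2: 55 = 55
  host 3: 55 = 55
  host 4: 50 = 50
  host 5: 45 = 45
  host 6: 30 + 30 = 60
  host 7: 30 = 30
No arrangement into 6 hosts stays within capacity, so 7 is optimal.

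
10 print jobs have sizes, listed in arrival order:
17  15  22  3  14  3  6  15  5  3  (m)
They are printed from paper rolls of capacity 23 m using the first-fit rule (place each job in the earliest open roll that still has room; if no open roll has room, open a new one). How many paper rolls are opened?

5

  17 → roll 1 (new)  [load 17/23]
  15 → roll 2 (new)  [load 15/23]
  22 → roll 3 (new)  [load 22/23]
  3 → roll 1  [load 20/23]
  14 → roll 4 (new)  [load 14/23]
  3 → roll 1  [load 23/23]
  6 → roll 2  [load 21/23]
  15 → roll 5 (new)  [load 15/23]
  5 → roll 4  [load 19/23]
  3 → roll 4  [load 22/23]
5 paper rolls opened.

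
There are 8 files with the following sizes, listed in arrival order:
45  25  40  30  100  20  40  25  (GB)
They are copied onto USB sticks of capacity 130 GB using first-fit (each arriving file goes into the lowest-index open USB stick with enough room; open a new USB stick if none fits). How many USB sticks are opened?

3

  45 → USB stick 1 (new)  [load 45/130]
  25 → USB stick 1  [load 70/130]
  40 → USB stick 1  [load 110/130]
  30 → USB stick 2 (new)  [load 30/130]
  100 → USB stick 2  [load 130/130]
  20 → USB stick 1  [load 130/130]
  40 → USB stick 3 (new)  [load 40/130]
  25 → USB stick 3  [load 65/130]
3 USB sticks opened.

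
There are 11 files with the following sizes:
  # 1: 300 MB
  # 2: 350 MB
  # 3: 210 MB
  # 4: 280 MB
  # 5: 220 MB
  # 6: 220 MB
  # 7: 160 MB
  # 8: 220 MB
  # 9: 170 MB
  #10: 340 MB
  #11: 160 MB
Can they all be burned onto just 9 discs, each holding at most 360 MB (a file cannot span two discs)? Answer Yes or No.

No

Total = 2630 MB; ⌈2630/360⌉ = 8.
The bound of 8 does not rule out 9, but exhaustive search shows no assignment into 9 discs of capacity 360 MB exists — the minimum is 10.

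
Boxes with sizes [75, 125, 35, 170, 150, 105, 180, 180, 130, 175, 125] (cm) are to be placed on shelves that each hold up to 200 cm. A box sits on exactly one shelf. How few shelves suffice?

Total = 180 + 180 + 175 + 170 + 150 + 130 + 125 + 125 + 105 + 75 + 35 = 1450 cm.
Lower bound: ⌈1450/200⌉ = 8 shelves.
Also, 9 boxes each exceed 100 cm, and no two of those can share a shelf, so at least 9 shelves are needed.
A packing using 9 shelves:
  shelf 1: 180 = 180
  shelf 2: 180 = 180
  shelf 3: 175 = 175
  shelf 4: 170 = 170
  shelf 5: 150 + 35 = 185
  shelf 6: 130 = 130
  shelf 7: 125 + 75 = 200
  shelf 8: 125 = 125
  shelf 9: 105 = 105
This matches the lower bound, so 9 is optimal.

9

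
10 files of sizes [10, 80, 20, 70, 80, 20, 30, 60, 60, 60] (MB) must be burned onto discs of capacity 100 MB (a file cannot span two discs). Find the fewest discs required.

6

Total = 80 + 80 + 70 + 60 + 60 + 60 + 30 + 20 + 20 + 10 = 490 MB.
Lower bound: ⌈490/100⌉ = 5 discs.
Also, 6 files each exceed 50 MB, and no two of those can share a disc, so at least 6 discs are needed.
A packing using 6 discs:
  disc 1: 80 + 20 = 100
  disc 2: 80 + 20 = 100
  disc 3: 70 + 30 = 100
  disc 4: 60 + 10 = 70
  disc 5: 60 = 60
  disc 6: 60 = 60
This matches the lower bound, so 6 is optimal.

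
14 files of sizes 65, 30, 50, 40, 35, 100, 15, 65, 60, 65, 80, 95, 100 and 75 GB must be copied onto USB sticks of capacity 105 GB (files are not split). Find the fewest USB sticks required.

Total = 100 + 100 + 95 + 80 + 75 + 65 + 65 + 65 + 60 + 50 + 40 + 35 + 30 + 15 = 875 GB.
Lower bound: ⌈875/105⌉ = 9 USB sticks.
A packing using 10 USB sticks:
  USB stick 1: 100 = 100
  USB stick 2: 100 = 100
  USB stick 3: 95 = 95
  USB stick 4: 80 + 15 = 95
  USB stick 5: 75 + 30 = 105
  USB stick 6: 65 + 40 = 105
  USB stick 7: 65 + 35 = 100
  USB stick 8: 65 = 65
  USB stick 9: 60 = 60
  USB stick 10: 50 = 50
No arrangement into 9 USB sticks stays within capacity, so 10 is optimal.

10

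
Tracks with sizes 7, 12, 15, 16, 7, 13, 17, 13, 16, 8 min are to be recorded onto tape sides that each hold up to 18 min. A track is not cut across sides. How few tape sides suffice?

9

Total = 17 + 16 + 16 + 15 + 13 + 13 + 12 + 8 + 7 + 7 = 124 min.
Lower bound: ⌈124/18⌉ = 7 tape sides.
A packing using 9 tape sides:
  side 1: 17 = 17
  side 2: 16 = 16
  side 3: 16 = 16
  side 4: 15 = 15
  side 5: 13 = 13
  side 6: 13 = 13
  side 7: 12 = 12
  side 8: 8 + 7 = 15
  side 9: 7 = 7
No arrangement into 8 tape sides stays within capacity, so 9 is optimal.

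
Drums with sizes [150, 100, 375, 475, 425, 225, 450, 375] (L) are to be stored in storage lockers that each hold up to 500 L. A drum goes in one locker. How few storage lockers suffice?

6

Total = 475 + 450 + 425 + 375 + 375 + 225 + 150 + 100 = 2575 L.
Lower bound: ⌈2575/500⌉ = 6 storage lockers.
A packing using 6 storage lockers:
  locker 1: 475 = 475
  locker 2: 450 = 450
  locker 3: 425 = 425
  locker 4: 375 + 100 = 475
  locker 5: 375 = 375
  locker 6: 225 + 150 = 375
This matches the lower bound, so 6 is optimal.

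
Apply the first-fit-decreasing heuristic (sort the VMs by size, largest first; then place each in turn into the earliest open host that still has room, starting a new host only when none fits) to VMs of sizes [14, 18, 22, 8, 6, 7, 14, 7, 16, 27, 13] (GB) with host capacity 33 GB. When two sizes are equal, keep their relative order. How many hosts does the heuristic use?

Sorted descending: 27, 22, 18, 16, 14, 14, 13, 8, 7, 7, 6.
  27 → host 1 (new)  [load 27/33]
  22 → host 2 (new)  [load 22/33]
  18 → host 3 (new)  [load 18/33]
  16 → host 4 (new)  [load 16/33]
  14 → host 3  [load 32/33]
  14 → host 4  [load 30/33]
  13 → host 5 (new)  [load 13/33]
  8 → host 2  [load 30/33]
  7 → host 5  [load 20/33]
  7 → host 5  [load 27/33]
  6 → host 1  [load 33/33]
5 hosts opened.

5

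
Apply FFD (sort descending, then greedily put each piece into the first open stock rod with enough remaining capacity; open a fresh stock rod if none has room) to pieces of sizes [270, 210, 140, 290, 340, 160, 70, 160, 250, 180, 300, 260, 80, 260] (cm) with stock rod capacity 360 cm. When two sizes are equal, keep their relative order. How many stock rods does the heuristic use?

Sorted descending: 340, 300, 290, 270, 260, 260, 250, 210, 180, 160, 160, 140, 80, 70.
  340 → stock rod 1 (new)  [load 340/360]
  300 → stock rod 2 (new)  [load 300/360]
  290 → stock rod 3 (new)  [load 290/360]
  270 → stock rod 4 (new)  [load 270/360]
  260 → stock rod 5 (new)  [load 260/360]
  260 → stock rod 6 (new)  [load 260/360]
  250 → stock rod 7 (new)  [load 250/360]
  210 → stock rod 8 (new)  [load 210/360]
  180 → stock rod 9 (new)  [load 180/360]
  160 → stock rod 9  [load 340/360]
  160 → stock rod 10 (new)  [load 160/360]
  140 → stock rod 8  [load 350/360]
  80 → stock rod 4  [load 350/360]
  70 → stock rod 3  [load 360/360]
10 stock rods opened.

10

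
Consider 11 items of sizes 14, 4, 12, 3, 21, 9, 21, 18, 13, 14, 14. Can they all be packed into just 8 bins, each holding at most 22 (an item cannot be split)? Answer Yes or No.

Yes

A valid assignment using 8 bins:
  bin 1: 21 = 21
  bin 2: 21 = 21
  bin 3: 18 + 4 = 22
  bin 4: 14 + 3 = 17
  bin 5: 14 = 14
  bin 6: 14 = 14
  bin 7: 13 + 9 = 22
  bin 8: 12 = 12
Every load is within 22, so 8 bins suffice.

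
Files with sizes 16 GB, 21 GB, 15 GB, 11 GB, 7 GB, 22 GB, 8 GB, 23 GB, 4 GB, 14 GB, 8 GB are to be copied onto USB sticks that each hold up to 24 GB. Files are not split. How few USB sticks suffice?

7

Total = 23 + 22 + 21 + 16 + 15 + 14 + 11 + 8 + 8 + 7 + 4 = 149 GB.
Lower bound: ⌈149/24⌉ = 7 USB sticks.
A packing using 7 USB sticks:
  USB stick 1: 23 = 23
  USB stick 2: 22 = 22
  USB stick 3: 21 = 21
  USB stick 4: 16 + 8 = 24
  USB stick 5: 15 + 8 = 23
  USB stick 6: 14 + 7 = 21
  USB stick 7: 11 + 4 = 15
This matches the lower bound, so 7 is optimal.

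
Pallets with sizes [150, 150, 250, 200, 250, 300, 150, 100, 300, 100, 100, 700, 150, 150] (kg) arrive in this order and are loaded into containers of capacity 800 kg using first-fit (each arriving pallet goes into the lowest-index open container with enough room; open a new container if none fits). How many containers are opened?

  150 → container 1 (new)  [load 150/800]
  150 → container 1  [load 300/800]
  250 → container 1  [load 550/800]
  200 → container 1  [load 750/800]
  250 → container 2 (new)  [load 250/800]
  300 → container 2  [load 550/800]
  150 → container 2  [load 700/800]
  100 → container 2  [load 800/800]
  300 → container 3 (new)  [load 300/800]
  100 → container 3  [load 400/800]
  100 → container 3  [load 500/800]
  700 → container 4 (new)  [load 700/800]
  150 → container 3  [load 650/800]
  150 → container 3  [load 800/800]
4 containers opened.

4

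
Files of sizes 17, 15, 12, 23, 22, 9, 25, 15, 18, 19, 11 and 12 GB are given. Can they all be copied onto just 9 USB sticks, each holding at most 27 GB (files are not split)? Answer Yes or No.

Yes

A valid assignment using 9 USB sticks:
  USB stick 1: 25 = 25
  USB stick 2: 23 = 23
  USB stick 3: 22 = 22
  USB stick 4: 19 = 19
  USB stick 5: 18 + 9 = 27
  USB stick 6: 17 = 17
  USB stick 7: 15 + 12 = 27
  USB stick 8: 15 + 12 = 27
  USB stick 9: 11 = 11
Every load is within 27 GB, so 9 USB sticks suffice.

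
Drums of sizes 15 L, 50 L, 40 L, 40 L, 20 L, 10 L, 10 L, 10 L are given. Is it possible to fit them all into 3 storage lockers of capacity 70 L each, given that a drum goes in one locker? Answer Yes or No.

A valid assignment using 3 storage lockers:
  locker 1: 50 + 20 = 70
  locker 2: 40 + 15 + 10 = 65
  locker 3: 40 + 10 + 10 = 60
Every load is within 70 L, so 3 storage lockers suffice.

Yes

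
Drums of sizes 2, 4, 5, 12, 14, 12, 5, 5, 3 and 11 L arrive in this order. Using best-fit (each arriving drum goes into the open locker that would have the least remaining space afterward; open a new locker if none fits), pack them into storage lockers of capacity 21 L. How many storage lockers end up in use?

  2 → locker 1 (new)  [load 2/21]
  4 → locker 1  [load 6/21]
  5 → locker 1  [load 11/21]
  12 → locker 2 (new)  [load 12/21]
  14 → locker 3 (new)  [load 14/21]
  12 → locker 4 (new)  [load 12/21]
  5 → locker 3  [load 19/21]
  5 → locker 2  [load 17/21]
  3 → locker 2  [load 20/21]
  11 → locker 5 (new)  [load 11/21]
5 storage lockers opened.

5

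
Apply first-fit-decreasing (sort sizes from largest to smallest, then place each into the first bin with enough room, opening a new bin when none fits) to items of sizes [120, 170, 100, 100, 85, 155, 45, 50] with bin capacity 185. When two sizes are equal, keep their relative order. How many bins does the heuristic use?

Sorted descending: 170, 155, 120, 100, 100, 85, 50, 45.
  170 → bin 1 (new)  [load 170/185]
  155 → bin 2 (new)  [load 155/185]
  120 → bin 3 (new)  [load 120/185]
  100 → bin 4 (new)  [load 100/185]
  100 → bin 5 (new)  [load 100/185]
  85 → bin 4  [load 185/185]
  50 → bin 3  [load 170/185]
  45 → bin 5  [load 145/185]
5 bins opened.

5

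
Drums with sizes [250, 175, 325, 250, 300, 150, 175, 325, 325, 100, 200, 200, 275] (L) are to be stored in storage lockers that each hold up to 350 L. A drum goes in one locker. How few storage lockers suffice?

10

Total = 325 + 325 + 325 + 300 + 275 + 250 + 250 + 200 + 200 + 175 + 175 + 150 + 100 = 3050 L.
Lower bound: ⌈3050/350⌉ = 9 storage lockers.
A packing using 10 storage lockers:
  locker 1: 325 = 325
  locker 2: 325 = 325
  locker 3: 325 = 325
  locker 4: 300 = 300
  locker 5: 275 = 275
  locker 6: 250 + 100 = 350
  locker 7: 250 = 250
  locker 8: 200 + 150 = 350
  locker 9: 200 = 200
  locker 10: 175 + 175 = 350
No arrangement into 9 storage lockers stays within capacity, so 10 is optimal.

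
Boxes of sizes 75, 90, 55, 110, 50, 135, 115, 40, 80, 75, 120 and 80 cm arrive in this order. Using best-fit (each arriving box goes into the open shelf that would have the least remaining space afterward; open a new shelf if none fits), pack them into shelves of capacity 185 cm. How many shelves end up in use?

7

  75 → shelf 1 (new)  [load 75/185]
  90 → shelf 1  [load 165/185]
  55 → shelf 2 (new)  [load 55/185]
  110 → shelf 2  [load 165/185]
  50 → shelf 3 (new)  [load 50/185]
  135 → shelf 3  [load 185/185]
  115 → shelf 4 (new)  [load 115/185]
  40 → shelf 4  [load 155/185]
  80 → shelf 5 (new)  [load 80/185]
  75 → shelf 5  [load 155/185]
  120 → shelf 6 (new)  [load 120/185]
  80 → shelf 7 (new)  [load 80/185]
7 shelves opened.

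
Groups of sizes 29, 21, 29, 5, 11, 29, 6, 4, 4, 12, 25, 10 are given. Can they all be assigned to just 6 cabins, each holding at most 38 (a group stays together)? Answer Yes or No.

Yes

A valid assignment using 6 cabins:
  cabin 1: 29 + 6 = 35
  cabin 2: 29 + 5 + 4 = 38
  cabin 3: 29 + 4 = 33
  cabin 4: 25 + 12 = 37
  cabin 5: 21 + 11 = 32
  cabin 6: 10 = 10
Every load is within 38, so 6 cabins suffice.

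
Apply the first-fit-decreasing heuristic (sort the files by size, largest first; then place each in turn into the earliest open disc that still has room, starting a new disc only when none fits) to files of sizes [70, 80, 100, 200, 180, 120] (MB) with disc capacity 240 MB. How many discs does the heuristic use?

4

Sorted descending: 200, 180, 120, 100, 80, 70.
  200 → disc 1 (new)  [load 200/240]
  180 → disc 2 (new)  [load 180/240]
  120 → disc 3 (new)  [load 120/240]
  100 → disc 3  [load 220/240]
  80 → disc 4 (new)  [load 80/240]
  70 → disc 4  [load 150/240]
4 discs opened.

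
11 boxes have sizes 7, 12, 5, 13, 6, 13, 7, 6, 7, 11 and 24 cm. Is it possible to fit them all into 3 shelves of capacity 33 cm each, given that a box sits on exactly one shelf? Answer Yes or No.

Total = 111 cm; ⌈111/33⌉ = 4.
At least 4 shelves are required, but only 3 are allowed.

No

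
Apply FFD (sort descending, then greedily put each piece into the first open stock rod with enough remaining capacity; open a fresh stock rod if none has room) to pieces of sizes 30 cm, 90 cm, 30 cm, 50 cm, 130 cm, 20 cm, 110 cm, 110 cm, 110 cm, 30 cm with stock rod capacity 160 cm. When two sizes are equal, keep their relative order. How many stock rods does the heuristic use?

5

Sorted descending: 130, 110, 110, 110, 90, 50, 30, 30, 30, 20.
  130 → stock rod 1 (new)  [load 130/160]
  110 → stock rod 2 (new)  [load 110/160]
  110 → stock rod 3 (new)  [load 110/160]
  110 → stock rod 4 (new)  [load 110/160]
  90 → stock rod 5 (new)  [load 90/160]
  50 → stock rod 2  [load 160/160]
  30 → stock rod 1  [load 160/160]
  30 → stock rod 3  [load 140/160]
  30 → stock rod 4  [load 140/160]
  20 → stock rod 3  [load 160/160]
5 stock rods opened.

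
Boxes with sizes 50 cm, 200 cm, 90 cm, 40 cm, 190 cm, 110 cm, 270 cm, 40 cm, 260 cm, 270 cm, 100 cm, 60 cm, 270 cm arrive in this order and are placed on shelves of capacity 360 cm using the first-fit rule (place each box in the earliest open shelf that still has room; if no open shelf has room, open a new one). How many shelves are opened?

  50 → shelf 1 (new)  [load 50/360]
  200 → shelf 1  [load 250/360]
  90 → shelf 1  [load 340/360]
  40 → shelf 2 (new)  [load 40/360]
  190 → shelf 2  [load 230/360]
  110 → shelf 2  [load 340/360]
  270 → shelf 3 (new)  [load 270/360]
  40 → shelf 3  [load 310/360]
  260 → shelf 4 (new)  [load 260/360]
  270 → shelf 5 (new)  [load 270/360]
  100 → shelf 4  [load 360/360]
  60 → shelf 5  [load 330/360]
  270 → shelf 6 (new)  [load 270/360]
6 shelves opened.

6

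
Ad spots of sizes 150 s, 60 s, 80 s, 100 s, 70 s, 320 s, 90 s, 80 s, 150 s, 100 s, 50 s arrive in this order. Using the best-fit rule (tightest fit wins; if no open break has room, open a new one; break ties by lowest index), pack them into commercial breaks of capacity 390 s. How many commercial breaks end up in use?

4

  150 → break 1 (new)  [load 150/390]
  60 → break 1  [load 210/390]
  80 → break 1  [load 290/390]
  100 → break 1  [load 390/390]
  70 → break 2 (new)  [load 70/390]
  320 → break 2  [load 390/390]
  90 → break 3 (new)  [load 90/390]
  80 → break 3  [load 170/390]
  150 → break 3  [load 320/390]
  100 → break 4 (new)  [load 100/390]
  50 → break 3  [load 370/390]
4 commercial breaks opened.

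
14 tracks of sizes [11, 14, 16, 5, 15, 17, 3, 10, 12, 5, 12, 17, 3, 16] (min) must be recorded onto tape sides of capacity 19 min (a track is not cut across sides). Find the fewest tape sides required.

Total = 17 + 17 + 16 + 16 + 15 + 14 + 12 + 12 + 11 + 10 + 5 + 5 + 3 + 3 = 156 min.
Lower bound: ⌈156/19⌉ = 9 tape sides.
Also, 10 tracks each exceed 19/2 min, and no two of those can share a side, so at least 10 tape sides are needed.
A packing using 10 tape sides:
  side 1: 17 = 17
  side 2: 17 = 17
  side 3: 16 + 3 = 19
  side 4: 16 + 3 = 19
  side 5: 15 = 15
  side 6: 14 + 5 = 19
  side 7: 12 + 5 = 17
  side 8: 12 = 12
  side 9: 11 = 11
  side 10: 10 = 10
This matches the lower bound, so 10 is optimal.

10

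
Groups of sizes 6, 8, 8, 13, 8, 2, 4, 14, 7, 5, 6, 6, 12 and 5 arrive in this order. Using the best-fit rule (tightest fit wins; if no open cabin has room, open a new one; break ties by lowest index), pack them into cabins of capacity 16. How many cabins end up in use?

  6 → cabin 1 (new)  [load 6/16]
  8 → cabin 1  [load 14/16]
  8 → cabin 2 (new)  [load 8/16]
  13 → cabin 3 (new)  [load 13/16]
  8 → cabin 2  [load 16/16]
  2 → cabin 1  [load 16/16]
  4 → cabin 4 (new)  [load 4/16]
  14 → cabin 5 (new)  [load 14/16]
  7 → cabin 4  [load 11/16]
  5 → cabin 4  [load 16/16]
  6 → cabin 6 (new)  [load 6/16]
  6 → cabin 6  [load 12/16]
  12 → cabin 7 (new)  [load 12/16]
  5 → cabin 8 (new)  [load 5/16]
8 cabins opened.

8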